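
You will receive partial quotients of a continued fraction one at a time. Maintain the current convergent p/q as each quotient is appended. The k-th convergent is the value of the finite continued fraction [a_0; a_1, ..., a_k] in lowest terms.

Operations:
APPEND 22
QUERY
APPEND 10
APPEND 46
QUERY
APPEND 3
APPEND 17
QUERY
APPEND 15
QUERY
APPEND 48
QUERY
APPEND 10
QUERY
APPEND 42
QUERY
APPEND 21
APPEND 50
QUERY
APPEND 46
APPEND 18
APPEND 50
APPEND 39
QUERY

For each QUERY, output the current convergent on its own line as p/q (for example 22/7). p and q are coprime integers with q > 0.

22/1
10188/461
533533/24142
8033780/363523
386154973/17473246
3869583510/175095983
162908662393/7371504532
171410483350543/7756206062282
277663637577814986730/12564087954014269121

APPEND 22: p_0 = 22·1 + 0 = 22, q_0 = 22·0 + 1 = 1 → 22/1
APPEND 10: p_1 = 10·22 + 1 = 221, q_1 = 10·1 + 0 = 10 → 221/10
APPEND 46: p_2 = 46·221 + 22 = 10188, q_2 = 46·10 + 1 = 461 → 10188/461
APPEND 3: p_3 = 3·10188 + 221 = 30785, q_3 = 3·461 + 10 = 1393 → 30785/1393
APPEND 17: p_4 = 17·30785 + 10188 = 533533, q_4 = 17·1393 + 461 = 24142 → 533533/24142
APPEND 15: p_5 = 15·533533 + 30785 = 8033780, q_5 = 15·24142 + 1393 = 363523 → 8033780/363523
APPEND 48: p_6 = 48·8033780 + 533533 = 386154973, q_6 = 48·363523 + 24142 = 17473246 → 386154973/17473246
APPEND 10: p_7 = 10·386154973 + 8033780 = 3869583510, q_7 = 10·17473246 + 363523 = 175095983 → 3869583510/175095983
APPEND 42: p_8 = 42·3869583510 + 386154973 = 162908662393, q_8 = 42·175095983 + 17473246 = 7371504532 → 162908662393/7371504532
APPEND 21: p_9 = 21·162908662393 + 3869583510 = 3424951493763, q_9 = 21·7371504532 + 175095983 = 154976691155 → 3424951493763/154976691155
APPEND 50: p_10 = 50·3424951493763 + 162908662393 = 171410483350543, q_10 = 50·154976691155 + 7371504532 = 7756206062282 → 171410483350543/7756206062282
APPEND 46: p_11 = 46·171410483350543 + 3424951493763 = 7888307185618741, q_11 = 46·7756206062282 + 154976691155 = 356940455556127 → 7888307185618741/356940455556127
APPEND 18: p_12 = 18·7888307185618741 + 171410483350543 = 142160939824487881, q_12 = 18·356940455556127 + 7756206062282 = 6432684406072568 → 142160939824487881/6432684406072568
APPEND 50: p_13 = 50·142160939824487881 + 7888307185618741 = 7115935298410012791, q_13 = 50·6432684406072568 + 356940455556127 = 321991160759184527 → 7115935298410012791/321991160759184527
APPEND 39: p_14 = 39·7115935298410012791 + 142160939824487881 = 277663637577814986730, q_14 = 39·321991160759184527 + 6432684406072568 = 12564087954014269121 → 277663637577814986730/12564087954014269121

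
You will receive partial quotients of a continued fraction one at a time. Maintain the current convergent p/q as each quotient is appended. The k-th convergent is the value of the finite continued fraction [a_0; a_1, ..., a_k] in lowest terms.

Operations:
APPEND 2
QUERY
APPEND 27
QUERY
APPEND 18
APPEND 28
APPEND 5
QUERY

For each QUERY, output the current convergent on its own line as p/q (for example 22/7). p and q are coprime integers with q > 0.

2/1
55/27
140147/68802

APPEND 2: p_0 = 2·1 + 0 = 2, q_0 = 2·0 + 1 = 1 → 2/1
APPEND 27: p_1 = 27·2 + 1 = 55, q_1 = 27·1 + 0 = 27 → 55/27
APPEND 18: p_2 = 18·55 + 2 = 992, q_2 = 18·27 + 1 = 487 → 992/487
APPEND 28: p_3 = 28·992 + 55 = 27831, q_3 = 28·487 + 27 = 13663 → 27831/13663
APPEND 5: p_4 = 5·27831 + 992 = 140147, q_4 = 5·13663 + 487 = 68802 → 140147/68802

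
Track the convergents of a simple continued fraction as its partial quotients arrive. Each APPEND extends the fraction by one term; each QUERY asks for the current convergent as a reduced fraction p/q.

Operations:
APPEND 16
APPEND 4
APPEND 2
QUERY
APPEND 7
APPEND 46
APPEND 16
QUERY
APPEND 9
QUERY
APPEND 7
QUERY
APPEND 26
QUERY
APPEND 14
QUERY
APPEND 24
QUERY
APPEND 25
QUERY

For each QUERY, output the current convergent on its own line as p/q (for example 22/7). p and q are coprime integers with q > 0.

APPEND 16: p_0 = 16·1 + 0 = 16, q_0 = 16·0 + 1 = 1 → 16/1
APPEND 4: p_1 = 4·16 + 1 = 65, q_1 = 4·1 + 0 = 4 → 65/4
APPEND 2: p_2 = 2·65 + 16 = 146, q_2 = 2·4 + 1 = 9 → 146/9
APPEND 7: p_3 = 7·146 + 65 = 1087, q_3 = 7·9 + 4 = 67 → 1087/67
APPEND 46: p_4 = 46·1087 + 146 = 50148, q_4 = 46·67 + 9 = 3091 → 50148/3091
APPEND 16: p_5 = 16·50148 + 1087 = 803455, q_5 = 16·3091 + 67 = 49523 → 803455/49523
APPEND 9: p_6 = 9·803455 + 50148 = 7281243, q_6 = 9·49523 + 3091 = 448798 → 7281243/448798
APPEND 7: p_7 = 7·7281243 + 803455 = 51772156, q_7 = 7·448798 + 49523 = 3191109 → 51772156/3191109
APPEND 26: p_8 = 26·51772156 + 7281243 = 1353357299, q_8 = 26·3191109 + 448798 = 83417632 → 1353357299/83417632
APPEND 14: p_9 = 14·1353357299 + 51772156 = 18998774342, q_9 = 14·83417632 + 3191109 = 1171037957 → 18998774342/1171037957
APPEND 24: p_10 = 24·18998774342 + 1353357299 = 457323941507, q_10 = 24·1171037957 + 83417632 = 28188328600 → 457323941507/28188328600
APPEND 25: p_11 = 25·457323941507 + 18998774342 = 11452097312017, q_11 = 25·28188328600 + 1171037957 = 705879252957 → 11452097312017/705879252957

146/9
803455/49523
7281243/448798
51772156/3191109
1353357299/83417632
18998774342/1171037957
457323941507/28188328600
11452097312017/705879252957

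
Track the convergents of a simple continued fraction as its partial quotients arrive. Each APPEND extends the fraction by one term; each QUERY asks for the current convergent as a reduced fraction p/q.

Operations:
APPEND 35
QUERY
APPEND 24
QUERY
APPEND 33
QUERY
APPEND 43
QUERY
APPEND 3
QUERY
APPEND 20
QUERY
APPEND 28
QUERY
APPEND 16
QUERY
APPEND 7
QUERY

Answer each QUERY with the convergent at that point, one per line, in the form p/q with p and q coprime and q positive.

35/1
841/24
27788/793
1195725/34123
3614963/103162
73494985/2097363
2061474543/58829326
33057087673/943366579
233461088254/6662395379

APPEND 35: p_0 = 35·1 + 0 = 35, q_0 = 35·0 + 1 = 1 → 35/1
APPEND 24: p_1 = 24·35 + 1 = 841, q_1 = 24·1 + 0 = 24 → 841/24
APPEND 33: p_2 = 33·841 + 35 = 27788, q_2 = 33·24 + 1 = 793 → 27788/793
APPEND 43: p_3 = 43·27788 + 841 = 1195725, q_3 = 43·793 + 24 = 34123 → 1195725/34123
APPEND 3: p_4 = 3·1195725 + 27788 = 3614963, q_4 = 3·34123 + 793 = 103162 → 3614963/103162
APPEND 20: p_5 = 20·3614963 + 1195725 = 73494985, q_5 = 20·103162 + 34123 = 2097363 → 73494985/2097363
APPEND 28: p_6 = 28·73494985 + 3614963 = 2061474543, q_6 = 28·2097363 + 103162 = 58829326 → 2061474543/58829326
APPEND 16: p_7 = 16·2061474543 + 73494985 = 33057087673, q_7 = 16·58829326 + 2097363 = 943366579 → 33057087673/943366579
APPEND 7: p_8 = 7·33057087673 + 2061474543 = 233461088254, q_8 = 7·943366579 + 58829326 = 6662395379 → 233461088254/6662395379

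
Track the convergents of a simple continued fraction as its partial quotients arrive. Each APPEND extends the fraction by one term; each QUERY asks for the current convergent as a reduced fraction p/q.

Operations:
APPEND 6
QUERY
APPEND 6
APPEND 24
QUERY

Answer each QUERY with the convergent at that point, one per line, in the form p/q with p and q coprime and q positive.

APPEND 6: p_0 = 6·1 + 0 = 6, q_0 = 6·0 + 1 = 1 → 6/1
APPEND 6: p_1 = 6·6 + 1 = 37, q_1 = 6·1 + 0 = 6 → 37/6
APPEND 24: p_2 = 24·37 + 6 = 894, q_2 = 24·6 + 1 = 145 → 894/145

6/1
894/145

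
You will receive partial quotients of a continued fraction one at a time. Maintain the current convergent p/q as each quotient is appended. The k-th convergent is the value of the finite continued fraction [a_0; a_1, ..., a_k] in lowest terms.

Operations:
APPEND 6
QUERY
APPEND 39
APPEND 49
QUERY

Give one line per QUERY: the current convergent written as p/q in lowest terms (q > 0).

6/1
11521/1912

APPEND 6: p_0 = 6·1 + 0 = 6, q_0 = 6·0 + 1 = 1 → 6/1
APPEND 39: p_1 = 39·6 + 1 = 235, q_1 = 39·1 + 0 = 39 → 235/39
APPEND 49: p_2 = 49·235 + 6 = 11521, q_2 = 49·39 + 1 = 1912 → 11521/1912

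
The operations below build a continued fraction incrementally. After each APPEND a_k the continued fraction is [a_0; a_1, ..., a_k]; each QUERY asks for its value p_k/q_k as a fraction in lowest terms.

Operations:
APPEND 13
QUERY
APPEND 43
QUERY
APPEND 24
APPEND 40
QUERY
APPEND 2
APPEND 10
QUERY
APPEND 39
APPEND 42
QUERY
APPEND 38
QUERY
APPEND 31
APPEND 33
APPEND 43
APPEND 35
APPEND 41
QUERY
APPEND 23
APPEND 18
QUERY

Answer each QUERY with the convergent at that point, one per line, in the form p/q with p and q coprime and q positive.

APPEND 13: p_0 = 13·1 + 0 = 13, q_0 = 13·0 + 1 = 1 → 13/1
APPEND 43: p_1 = 43·13 + 1 = 560, q_1 = 43·1 + 0 = 43 → 560/43
APPEND 24: p_2 = 24·560 + 13 = 13453, q_2 = 24·43 + 1 = 1033 → 13453/1033
APPEND 40: p_3 = 40·13453 + 560 = 538680, q_3 = 40·1033 + 43 = 41363 → 538680/41363
APPEND 2: p_4 = 2·538680 + 13453 = 1090813, q_4 = 2·41363 + 1033 = 83759 → 1090813/83759
APPEND 10: p_5 = 10·1090813 + 538680 = 11446810, q_5 = 10·83759 + 41363 = 878953 → 11446810/878953
APPEND 39: p_6 = 39·11446810 + 1090813 = 447516403, q_6 = 39·878953 + 83759 = 34362926 → 447516403/34362926
APPEND 42: p_7 = 42·447516403 + 11446810 = 18807135736, q_7 = 42·34362926 + 878953 = 1444121845 → 18807135736/1444121845
APPEND 38: p_8 = 38·18807135736 + 447516403 = 715118674371, q_8 = 38·1444121845 + 34362926 = 54910993036 → 715118674371/54910993036
APPEND 31: p_9 = 31·715118674371 + 18807135736 = 22187486041237, q_9 = 31·54910993036 + 1444121845 = 1703684905961 → 22187486041237/1703684905961
APPEND 33: p_10 = 33·22187486041237 + 715118674371 = 732902158035192, q_10 = 33·1703684905961 + 54910993036 = 56276512889749 → 732902158035192/56276512889749
APPEND 43: p_11 = 43·732902158035192 + 22187486041237 = 31536980281554493, q_11 = 43·56276512889749 + 1703684905961 = 2421593739165168 → 31536980281554493/2421593739165168
APPEND 35: p_12 = 35·31536980281554493 + 732902158035192 = 1104527212012442447, q_12 = 35·2421593739165168 + 56276512889749 = 84812057383670629 → 1104527212012442447/84812057383670629
APPEND 41: p_13 = 41·1104527212012442447 + 31536980281554493 = 45317152672791694820, q_13 = 41·84812057383670629 + 2421593739165168 = 3479715946469660957 → 45317152672791694820/3479715946469660957
APPEND 23: p_14 = 23·45317152672791694820 + 1104527212012442447 = 1043399038686221423307, q_14 = 23·3479715946469660957 + 84812057383670629 = 80118278826185872640 → 1043399038686221423307/80118278826185872640
APPEND 18: p_15 = 18·1043399038686221423307 + 45317152672791694820 = 18826499849024777314346, q_15 = 18·80118278826185872640 + 3479715946469660957 = 1445608734817815368477 → 18826499849024777314346/1445608734817815368477

13/1
560/43
538680/41363
11446810/878953
18807135736/1444121845
715118674371/54910993036
45317152672791694820/3479715946469660957
18826499849024777314346/1445608734817815368477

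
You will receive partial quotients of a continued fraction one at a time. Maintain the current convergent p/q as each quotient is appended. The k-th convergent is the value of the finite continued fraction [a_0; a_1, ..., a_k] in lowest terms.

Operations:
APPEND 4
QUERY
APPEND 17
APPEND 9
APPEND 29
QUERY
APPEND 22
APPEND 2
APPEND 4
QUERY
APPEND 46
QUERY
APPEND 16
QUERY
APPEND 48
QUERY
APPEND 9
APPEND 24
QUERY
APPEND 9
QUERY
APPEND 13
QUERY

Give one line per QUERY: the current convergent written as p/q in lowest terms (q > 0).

4/1
18194/4483
3680813/906952
170137378/41921835
2725878861/671656312
131012322706/32281424811
28495095119866/7021188935475
257637692862009/63481904898886
3377785102325983/832285952620993

APPEND 4: p_0 = 4·1 + 0 = 4, q_0 = 4·0 + 1 = 1 → 4/1
APPEND 17: p_1 = 17·4 + 1 = 69, q_1 = 17·1 + 0 = 17 → 69/17
APPEND 9: p_2 = 9·69 + 4 = 625, q_2 = 9·17 + 1 = 154 → 625/154
APPEND 29: p_3 = 29·625 + 69 = 18194, q_3 = 29·154 + 17 = 4483 → 18194/4483
APPEND 22: p_4 = 22·18194 + 625 = 400893, q_4 = 22·4483 + 154 = 98780 → 400893/98780
APPEND 2: p_5 = 2·400893 + 18194 = 819980, q_5 = 2·98780 + 4483 = 202043 → 819980/202043
APPEND 4: p_6 = 4·819980 + 400893 = 3680813, q_6 = 4·202043 + 98780 = 906952 → 3680813/906952
APPEND 46: p_7 = 46·3680813 + 819980 = 170137378, q_7 = 46·906952 + 202043 = 41921835 → 170137378/41921835
APPEND 16: p_8 = 16·170137378 + 3680813 = 2725878861, q_8 = 16·41921835 + 906952 = 671656312 → 2725878861/671656312
APPEND 48: p_9 = 48·2725878861 + 170137378 = 131012322706, q_9 = 48·671656312 + 41921835 = 32281424811 → 131012322706/32281424811
APPEND 9: p_10 = 9·131012322706 + 2725878861 = 1181836783215, q_10 = 9·32281424811 + 671656312 = 291204479611 → 1181836783215/291204479611
APPEND 24: p_11 = 24·1181836783215 + 131012322706 = 28495095119866, q_11 = 24·291204479611 + 32281424811 = 7021188935475 → 28495095119866/7021188935475
APPEND 9: p_12 = 9·28495095119866 + 1181836783215 = 257637692862009, q_12 = 9·7021188935475 + 291204479611 = 63481904898886 → 257637692862009/63481904898886
APPEND 13: p_13 = 13·257637692862009 + 28495095119866 = 3377785102325983, q_13 = 13·63481904898886 + 7021188935475 = 832285952620993 → 3377785102325983/832285952620993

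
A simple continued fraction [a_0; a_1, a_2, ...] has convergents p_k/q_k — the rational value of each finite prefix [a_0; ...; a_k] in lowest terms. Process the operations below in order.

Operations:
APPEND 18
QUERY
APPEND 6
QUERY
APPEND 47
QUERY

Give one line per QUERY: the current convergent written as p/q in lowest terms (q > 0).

18/1
109/6
5141/283

APPEND 18: p_0 = 18·1 + 0 = 18, q_0 = 18·0 + 1 = 1 → 18/1
APPEND 6: p_1 = 6·18 + 1 = 109, q_1 = 6·1 + 0 = 6 → 109/6
APPEND 47: p_2 = 47·109 + 18 = 5141, q_2 = 47·6 + 1 = 283 → 5141/283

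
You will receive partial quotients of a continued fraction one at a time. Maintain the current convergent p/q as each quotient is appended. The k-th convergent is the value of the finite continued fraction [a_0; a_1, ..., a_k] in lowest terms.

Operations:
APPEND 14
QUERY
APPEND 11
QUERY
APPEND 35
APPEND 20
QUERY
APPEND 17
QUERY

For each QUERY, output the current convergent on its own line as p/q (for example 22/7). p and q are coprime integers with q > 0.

APPEND 14: p_0 = 14·1 + 0 = 14, q_0 = 14·0 + 1 = 1 → 14/1
APPEND 11: p_1 = 11·14 + 1 = 155, q_1 = 11·1 + 0 = 11 → 155/11
APPEND 35: p_2 = 35·155 + 14 = 5439, q_2 = 35·11 + 1 = 386 → 5439/386
APPEND 20: p_3 = 20·5439 + 155 = 108935, q_3 = 20·386 + 11 = 7731 → 108935/7731
APPEND 17: p_4 = 17·108935 + 5439 = 1857334, q_4 = 17·7731 + 386 = 131813 → 1857334/131813

14/1
155/11
108935/7731
1857334/131813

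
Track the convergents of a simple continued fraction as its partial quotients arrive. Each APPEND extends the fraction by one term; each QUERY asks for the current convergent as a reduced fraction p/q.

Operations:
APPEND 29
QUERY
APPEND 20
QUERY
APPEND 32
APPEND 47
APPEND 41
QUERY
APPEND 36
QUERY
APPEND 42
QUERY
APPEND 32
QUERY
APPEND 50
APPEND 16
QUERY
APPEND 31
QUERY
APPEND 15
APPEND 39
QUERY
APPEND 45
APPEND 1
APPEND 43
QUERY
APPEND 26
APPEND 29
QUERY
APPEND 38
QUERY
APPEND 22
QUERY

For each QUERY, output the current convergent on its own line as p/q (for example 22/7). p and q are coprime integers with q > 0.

29/1
581/20
35925109/1236668
1294179692/44550195
54391472173/1872344858
1741821289228/59959585651
1396069116226396/48057585624179
43365288058951849/1492785005976957
25466505498078612958/876646259341839783
51547423139773056195798/1774442735286254136505
38952295693249404312133261/1340874362006231470409283
1481528641456239764938854865/50999401615522000883010436
32632582407730524232966940291/1123327709903490250896638875

APPEND 29: p_0 = 29·1 + 0 = 29, q_0 = 29·0 + 1 = 1 → 29/1
APPEND 20: p_1 = 20·29 + 1 = 581, q_1 = 20·1 + 0 = 20 → 581/20
APPEND 32: p_2 = 32·581 + 29 = 18621, q_2 = 32·20 + 1 = 641 → 18621/641
APPEND 47: p_3 = 47·18621 + 581 = 875768, q_3 = 47·641 + 20 = 30147 → 875768/30147
APPEND 41: p_4 = 41·875768 + 18621 = 35925109, q_4 = 41·30147 + 641 = 1236668 → 35925109/1236668
APPEND 36: p_5 = 36·35925109 + 875768 = 1294179692, q_5 = 36·1236668 + 30147 = 44550195 → 1294179692/44550195
APPEND 42: p_6 = 42·1294179692 + 35925109 = 54391472173, q_6 = 42·44550195 + 1236668 = 1872344858 → 54391472173/1872344858
APPEND 32: p_7 = 32·54391472173 + 1294179692 = 1741821289228, q_7 = 32·1872344858 + 44550195 = 59959585651 → 1741821289228/59959585651
APPEND 50: p_8 = 50·1741821289228 + 54391472173 = 87145455933573, q_8 = 50·59959585651 + 1872344858 = 2999851627408 → 87145455933573/2999851627408
APPEND 16: p_9 = 16·87145455933573 + 1741821289228 = 1396069116226396, q_9 = 16·2999851627408 + 59959585651 = 48057585624179 → 1396069116226396/48057585624179
APPEND 31: p_10 = 31·1396069116226396 + 87145455933573 = 43365288058951849, q_10 = 31·48057585624179 + 2999851627408 = 1492785005976957 → 43365288058951849/1492785005976957
APPEND 15: p_11 = 15·43365288058951849 + 1396069116226396 = 651875390000504131, q_11 = 15·1492785005976957 + 48057585624179 = 22439832675278534 → 651875390000504131/22439832675278534
APPEND 39: p_12 = 39·651875390000504131 + 43365288058951849 = 25466505498078612958, q_12 = 39·22439832675278534 + 1492785005976957 = 876646259341839783 → 25466505498078612958/876646259341839783
APPEND 45: p_13 = 45·25466505498078612958 + 651875390000504131 = 1146644622803538087241, q_13 = 45·876646259341839783 + 22439832675278534 = 39471521503058068769 → 1146644622803538087241/39471521503058068769
APPEND 1: p_14 = 1·1146644622803538087241 + 25466505498078612958 = 1172111128301616700199, q_14 = 1·39471521503058068769 + 876646259341839783 = 40348167762399908552 → 1172111128301616700199/40348167762399908552
APPEND 43: p_15 = 43·1172111128301616700199 + 1146644622803538087241 = 51547423139773056195798, q_15 = 43·40348167762399908552 + 39471521503058068769 = 1774442735286254136505 → 51547423139773056195798/1774442735286254136505
APPEND 26: p_16 = 26·51547423139773056195798 + 1172111128301616700199 = 1341405112762401077790947, q_16 = 26·1774442735286254136505 + 40348167762399908552 = 46175859285205007457682 → 1341405112762401077790947/46175859285205007457682
APPEND 29: p_17 = 29·1341405112762401077790947 + 51547423139773056195798 = 38952295693249404312133261, q_17 = 29·46175859285205007457682 + 1774442735286254136505 = 1340874362006231470409283 → 38952295693249404312133261/1340874362006231470409283
APPEND 38: p_18 = 38·38952295693249404312133261 + 1341405112762401077790947 = 1481528641456239764938854865, q_18 = 38·1340874362006231470409283 + 46175859285205007457682 = 50999401615522000883010436 → 1481528641456239764938854865/50999401615522000883010436
APPEND 22: p_19 = 22·1481528641456239764938854865 + 38952295693249404312133261 = 32632582407730524232966940291, q_19 = 22·50999401615522000883010436 + 1340874362006231470409283 = 1123327709903490250896638875 → 32632582407730524232966940291/1123327709903490250896638875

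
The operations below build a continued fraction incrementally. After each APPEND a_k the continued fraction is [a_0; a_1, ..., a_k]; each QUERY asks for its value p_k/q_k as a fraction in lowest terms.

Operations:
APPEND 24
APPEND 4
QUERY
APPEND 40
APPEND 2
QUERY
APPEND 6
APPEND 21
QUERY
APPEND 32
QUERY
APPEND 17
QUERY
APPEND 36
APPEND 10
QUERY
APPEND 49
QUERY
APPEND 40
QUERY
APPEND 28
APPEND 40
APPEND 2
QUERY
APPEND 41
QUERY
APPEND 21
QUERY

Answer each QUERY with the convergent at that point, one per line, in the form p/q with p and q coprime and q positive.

97/4
7905/326
1085919/44783
34800742/1435173
592698533/24442724
214312177833/8838175094
10522668661747/433951952843
421121058647713/17366916288814
956797139291910017/39458050083788063
39701180324458866850/1637265724673184797
834681583952928113867/34422038268220668800

APPEND 24: p_0 = 24·1 + 0 = 24, q_0 = 24·0 + 1 = 1 → 24/1
APPEND 4: p_1 = 4·24 + 1 = 97, q_1 = 4·1 + 0 = 4 → 97/4
APPEND 40: p_2 = 40·97 + 24 = 3904, q_2 = 40·4 + 1 = 161 → 3904/161
APPEND 2: p_3 = 2·3904 + 97 = 7905, q_3 = 2·161 + 4 = 326 → 7905/326
APPEND 6: p_4 = 6·7905 + 3904 = 51334, q_4 = 6·326 + 161 = 2117 → 51334/2117
APPEND 21: p_5 = 21·51334 + 7905 = 1085919, q_5 = 21·2117 + 326 = 44783 → 1085919/44783
APPEND 32: p_6 = 32·1085919 + 51334 = 34800742, q_6 = 32·44783 + 2117 = 1435173 → 34800742/1435173
APPEND 17: p_7 = 17·34800742 + 1085919 = 592698533, q_7 = 17·1435173 + 44783 = 24442724 → 592698533/24442724
APPEND 36: p_8 = 36·592698533 + 34800742 = 21371947930, q_8 = 36·24442724 + 1435173 = 881373237 → 21371947930/881373237
APPEND 10: p_9 = 10·21371947930 + 592698533 = 214312177833, q_9 = 10·881373237 + 24442724 = 8838175094 → 214312177833/8838175094
APPEND 49: p_10 = 49·214312177833 + 21371947930 = 10522668661747, q_10 = 49·8838175094 + 881373237 = 433951952843 → 10522668661747/433951952843
APPEND 40: p_11 = 40·10522668661747 + 214312177833 = 421121058647713, q_11 = 40·433951952843 + 8838175094 = 17366916288814 → 421121058647713/17366916288814
APPEND 28: p_12 = 28·421121058647713 + 10522668661747 = 11801912310797711, q_12 = 28·17366916288814 + 433951952843 = 486707608039635 → 11801912310797711/486707608039635
APPEND 40: p_13 = 40·11801912310797711 + 421121058647713 = 472497613490556153, q_13 = 40·486707608039635 + 17366916288814 = 19485671237874214 → 472497613490556153/19485671237874214
APPEND 2: p_14 = 2·472497613490556153 + 11801912310797711 = 956797139291910017, q_14 = 2·19485671237874214 + 486707608039635 = 39458050083788063 → 956797139291910017/39458050083788063
APPEND 41: p_15 = 41·956797139291910017 + 472497613490556153 = 39701180324458866850, q_15 = 41·39458050083788063 + 19485671237874214 = 1637265724673184797 → 39701180324458866850/1637265724673184797
APPEND 21: p_16 = 21·39701180324458866850 + 956797139291910017 = 834681583952928113867, q_16 = 21·1637265724673184797 + 39458050083788063 = 34422038268220668800 → 834681583952928113867/34422038268220668800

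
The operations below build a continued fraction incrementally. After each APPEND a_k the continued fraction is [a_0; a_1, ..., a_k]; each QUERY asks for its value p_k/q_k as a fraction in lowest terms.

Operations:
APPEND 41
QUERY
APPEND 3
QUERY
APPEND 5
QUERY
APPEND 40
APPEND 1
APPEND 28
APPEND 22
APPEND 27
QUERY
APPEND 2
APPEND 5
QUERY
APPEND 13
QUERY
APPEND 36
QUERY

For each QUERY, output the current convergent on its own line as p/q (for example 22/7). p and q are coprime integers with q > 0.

41/1
124/3
661/16
470109155/11379318
5258111870/127276243
69313054853/1677770544
2500528086578/60527015827

APPEND 41: p_0 = 41·1 + 0 = 41, q_0 = 41·0 + 1 = 1 → 41/1
APPEND 3: p_1 = 3·41 + 1 = 124, q_1 = 3·1 + 0 = 3 → 124/3
APPEND 5: p_2 = 5·124 + 41 = 661, q_2 = 5·3 + 1 = 16 → 661/16
APPEND 40: p_3 = 40·661 + 124 = 26564, q_3 = 40·16 + 3 = 643 → 26564/643
APPEND 1: p_4 = 1·26564 + 661 = 27225, q_4 = 1·643 + 16 = 659 → 27225/659
APPEND 28: p_5 = 28·27225 + 26564 = 788864, q_5 = 28·659 + 643 = 19095 → 788864/19095
APPEND 22: p_6 = 22·788864 + 27225 = 17382233, q_6 = 22·19095 + 659 = 420749 → 17382233/420749
APPEND 27: p_7 = 27·17382233 + 788864 = 470109155, q_7 = 27·420749 + 19095 = 11379318 → 470109155/11379318
APPEND 2: p_8 = 2·470109155 + 17382233 = 957600543, q_8 = 2·11379318 + 420749 = 23179385 → 957600543/23179385
APPEND 5: p_9 = 5·957600543 + 470109155 = 5258111870, q_9 = 5·23179385 + 11379318 = 127276243 → 5258111870/127276243
APPEND 13: p_10 = 13·5258111870 + 957600543 = 69313054853, q_10 = 13·127276243 + 23179385 = 1677770544 → 69313054853/1677770544
APPEND 36: p_11 = 36·69313054853 + 5258111870 = 2500528086578, q_11 = 36·1677770544 + 127276243 = 60527015827 → 2500528086578/60527015827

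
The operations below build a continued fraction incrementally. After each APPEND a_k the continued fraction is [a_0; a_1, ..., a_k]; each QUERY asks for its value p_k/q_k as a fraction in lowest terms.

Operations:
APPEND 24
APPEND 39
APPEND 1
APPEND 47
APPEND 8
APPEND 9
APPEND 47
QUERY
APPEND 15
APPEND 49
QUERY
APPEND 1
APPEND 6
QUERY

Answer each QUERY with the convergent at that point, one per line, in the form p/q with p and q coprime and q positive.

158959120/6616401
117159250129/4876553039
834441317149/34732190045

APPEND 24: p_0 = 24·1 + 0 = 24, q_0 = 24·0 + 1 = 1 → 24/1
APPEND 39: p_1 = 39·24 + 1 = 937, q_1 = 39·1 + 0 = 39 → 937/39
APPEND 1: p_2 = 1·937 + 24 = 961, q_2 = 1·39 + 1 = 40 → 961/40
APPEND 47: p_3 = 47·961 + 937 = 46104, q_3 = 47·40 + 39 = 1919 → 46104/1919
APPEND 8: p_4 = 8·46104 + 961 = 369793, q_4 = 8·1919 + 40 = 15392 → 369793/15392
APPEND 9: p_5 = 9·369793 + 46104 = 3374241, q_5 = 9·15392 + 1919 = 140447 → 3374241/140447
APPEND 47: p_6 = 47·3374241 + 369793 = 158959120, q_6 = 47·140447 + 15392 = 6616401 → 158959120/6616401
APPEND 15: p_7 = 15·158959120 + 3374241 = 2387761041, q_7 = 15·6616401 + 140447 = 99386462 → 2387761041/99386462
APPEND 49: p_8 = 49·2387761041 + 158959120 = 117159250129, q_8 = 49·99386462 + 6616401 = 4876553039 → 117159250129/4876553039
APPEND 1: p_9 = 1·117159250129 + 2387761041 = 119547011170, q_9 = 1·4876553039 + 99386462 = 4975939501 → 119547011170/4975939501
APPEND 6: p_10 = 6·119547011170 + 117159250129 = 834441317149, q_10 = 6·4975939501 + 4876553039 = 34732190045 → 834441317149/34732190045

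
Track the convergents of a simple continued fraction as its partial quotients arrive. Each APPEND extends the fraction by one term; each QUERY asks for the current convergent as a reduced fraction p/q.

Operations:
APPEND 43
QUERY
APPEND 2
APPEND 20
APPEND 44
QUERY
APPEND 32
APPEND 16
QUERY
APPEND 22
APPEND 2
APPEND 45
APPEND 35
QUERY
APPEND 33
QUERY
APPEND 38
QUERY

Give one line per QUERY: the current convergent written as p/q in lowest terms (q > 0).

43/1
78539/1806
40319035/927134
2898487022947/66650550231
95732833689717/2201371263724
3640746167232193/83718758571743

APPEND 43: p_0 = 43·1 + 0 = 43, q_0 = 43·0 + 1 = 1 → 43/1
APPEND 2: p_1 = 2·43 + 1 = 87, q_1 = 2·1 + 0 = 2 → 87/2
APPEND 20: p_2 = 20·87 + 43 = 1783, q_2 = 20·2 + 1 = 41 → 1783/41
APPEND 44: p_3 = 44·1783 + 87 = 78539, q_3 = 44·41 + 2 = 1806 → 78539/1806
APPEND 32: p_4 = 32·78539 + 1783 = 2515031, q_4 = 32·1806 + 41 = 57833 → 2515031/57833
APPEND 16: p_5 = 16·2515031 + 78539 = 40319035, q_5 = 16·57833 + 1806 = 927134 → 40319035/927134
APPEND 22: p_6 = 22·40319035 + 2515031 = 889533801, q_6 = 22·927134 + 57833 = 20454781 → 889533801/20454781
APPEND 2: p_7 = 2·889533801 + 40319035 = 1819386637, q_7 = 2·20454781 + 927134 = 41836696 → 1819386637/41836696
APPEND 45: p_8 = 45·1819386637 + 889533801 = 82761932466, q_8 = 45·41836696 + 20454781 = 1903106101 → 82761932466/1903106101
APPEND 35: p_9 = 35·82761932466 + 1819386637 = 2898487022947, q_9 = 35·1903106101 + 41836696 = 66650550231 → 2898487022947/66650550231
APPEND 33: p_10 = 33·2898487022947 + 82761932466 = 95732833689717, q_10 = 33·66650550231 + 1903106101 = 2201371263724 → 95732833689717/2201371263724
APPEND 38: p_11 = 38·95732833689717 + 2898487022947 = 3640746167232193, q_11 = 38·2201371263724 + 66650550231 = 83718758571743 → 3640746167232193/83718758571743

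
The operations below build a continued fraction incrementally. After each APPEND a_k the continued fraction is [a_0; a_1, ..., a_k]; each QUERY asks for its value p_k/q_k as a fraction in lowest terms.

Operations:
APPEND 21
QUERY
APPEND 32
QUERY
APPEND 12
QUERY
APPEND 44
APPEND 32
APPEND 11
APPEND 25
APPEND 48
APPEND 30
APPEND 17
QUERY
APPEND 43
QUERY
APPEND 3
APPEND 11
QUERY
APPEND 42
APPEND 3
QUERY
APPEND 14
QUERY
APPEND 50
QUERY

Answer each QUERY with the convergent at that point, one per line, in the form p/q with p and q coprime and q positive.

21/1
673/32
8097/385
77716495976545/3695300819241
3346371945470804/159114880775317
114631527601749331/5450554255372429
14588554502419331908/693663510261734059
209064404025476507571/9940693462333064036
10467808755776244710458/497728336626914935859

APPEND 21: p_0 = 21·1 + 0 = 21, q_0 = 21·0 + 1 = 1 → 21/1
APPEND 32: p_1 = 32·21 + 1 = 673, q_1 = 32·1 + 0 = 32 → 673/32
APPEND 12: p_2 = 12·673 + 21 = 8097, q_2 = 12·32 + 1 = 385 → 8097/385
APPEND 44: p_3 = 44·8097 + 673 = 356941, q_3 = 44·385 + 32 = 16972 → 356941/16972
APPEND 32: p_4 = 32·356941 + 8097 = 11430209, q_4 = 32·16972 + 385 = 543489 → 11430209/543489
APPEND 11: p_5 = 11·11430209 + 356941 = 126089240, q_5 = 11·543489 + 16972 = 5995351 → 126089240/5995351
APPEND 25: p_6 = 25·126089240 + 11430209 = 3163661209, q_6 = 25·5995351 + 543489 = 150427264 → 3163661209/150427264
APPEND 48: p_7 = 48·3163661209 + 126089240 = 151981827272, q_7 = 48·150427264 + 5995351 = 7226504023 → 151981827272/7226504023
APPEND 30: p_8 = 30·151981827272 + 3163661209 = 4562618479369, q_8 = 30·7226504023 + 150427264 = 216945547954 → 4562618479369/216945547954
APPEND 17: p_9 = 17·4562618479369 + 151981827272 = 77716495976545, q_9 = 17·216945547954 + 7226504023 = 3695300819241 → 77716495976545/3695300819241
APPEND 43: p_10 = 43·77716495976545 + 4562618479369 = 3346371945470804, q_10 = 43·3695300819241 + 216945547954 = 159114880775317 → 3346371945470804/159114880775317
APPEND 3: p_11 = 3·3346371945470804 + 77716495976545 = 10116832332388957, q_11 = 3·159114880775317 + 3695300819241 = 481039943145192 → 10116832332388957/481039943145192
APPEND 11: p_12 = 11·10116832332388957 + 3346371945470804 = 114631527601749331, q_12 = 11·481039943145192 + 159114880775317 = 5450554255372429 → 114631527601749331/5450554255372429
APPEND 42: p_13 = 42·114631527601749331 + 10116832332388957 = 4824640991605860859, q_13 = 42·5450554255372429 + 481039943145192 = 229404318668787210 → 4824640991605860859/229404318668787210
APPEND 3: p_14 = 3·4824640991605860859 + 114631527601749331 = 14588554502419331908, q_14 = 3·229404318668787210 + 5450554255372429 = 693663510261734059 → 14588554502419331908/693663510261734059
APPEND 14: p_15 = 14·14588554502419331908 + 4824640991605860859 = 209064404025476507571, q_15 = 14·693663510261734059 + 229404318668787210 = 9940693462333064036 → 209064404025476507571/9940693462333064036
APPEND 50: p_16 = 50·209064404025476507571 + 14588554502419331908 = 10467808755776244710458, q_16 = 50·9940693462333064036 + 693663510261734059 = 497728336626914935859 → 10467808755776244710458/497728336626914935859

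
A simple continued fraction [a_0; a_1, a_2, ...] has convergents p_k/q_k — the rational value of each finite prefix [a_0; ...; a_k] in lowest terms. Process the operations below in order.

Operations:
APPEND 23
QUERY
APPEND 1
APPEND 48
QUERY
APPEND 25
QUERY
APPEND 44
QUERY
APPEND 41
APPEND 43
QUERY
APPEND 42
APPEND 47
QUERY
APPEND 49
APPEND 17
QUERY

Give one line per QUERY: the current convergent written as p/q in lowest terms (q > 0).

APPEND 23: p_0 = 23·1 + 0 = 23, q_0 = 23·0 + 1 = 1 → 23/1
APPEND 1: p_1 = 1·23 + 1 = 24, q_1 = 1·1 + 0 = 1 → 24/1
APPEND 48: p_2 = 48·24 + 23 = 1175, q_2 = 48·1 + 1 = 49 → 1175/49
APPEND 25: p_3 = 25·1175 + 24 = 29399, q_3 = 25·49 + 1 = 1226 → 29399/1226
APPEND 44: p_4 = 44·29399 + 1175 = 1294731, q_4 = 44·1226 + 49 = 53993 → 1294731/53993
APPEND 41: p_5 = 41·1294731 + 29399 = 53113370, q_5 = 41·53993 + 1226 = 2214939 → 53113370/2214939
APPEND 43: p_6 = 43·53113370 + 1294731 = 2285169641, q_6 = 43·2214939 + 53993 = 95296370 → 2285169641/95296370
APPEND 42: p_7 = 42·2285169641 + 53113370 = 96030238292, q_7 = 42·95296370 + 2214939 = 4004662479 → 96030238292/4004662479
APPEND 47: p_8 = 47·96030238292 + 2285169641 = 4515706369365, q_8 = 47·4004662479 + 95296370 = 188314432883 → 4515706369365/188314432883
APPEND 49: p_9 = 49·4515706369365 + 96030238292 = 221365642337177, q_9 = 49·188314432883 + 4004662479 = 9231411873746 → 221365642337177/9231411873746
APPEND 17: p_10 = 17·221365642337177 + 4515706369365 = 3767731626101374, q_10 = 17·9231411873746 + 188314432883 = 157122316286565 → 3767731626101374/157122316286565

23/1
1175/49
29399/1226
1294731/53993
2285169641/95296370
4515706369365/188314432883
3767731626101374/157122316286565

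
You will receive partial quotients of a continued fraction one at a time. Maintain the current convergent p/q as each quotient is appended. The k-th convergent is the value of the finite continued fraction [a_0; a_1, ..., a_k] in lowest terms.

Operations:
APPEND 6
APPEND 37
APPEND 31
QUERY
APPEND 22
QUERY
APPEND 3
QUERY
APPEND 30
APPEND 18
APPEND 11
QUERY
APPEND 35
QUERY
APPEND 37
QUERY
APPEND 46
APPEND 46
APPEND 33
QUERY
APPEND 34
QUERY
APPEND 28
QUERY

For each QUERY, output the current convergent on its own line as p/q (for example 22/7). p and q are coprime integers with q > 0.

6919/1148
152441/25293
464242/77027
2806967161/465731794
98497749495/16342739671
3647223698476/605147099621
255116085170844637/42328842914765496
8681672599274868120/1440462507277949387
243341948864867151997/40375279046697348332

APPEND 6: p_0 = 6·1 + 0 = 6, q_0 = 6·0 + 1 = 1 → 6/1
APPEND 37: p_1 = 37·6 + 1 = 223, q_1 = 37·1 + 0 = 37 → 223/37
APPEND 31: p_2 = 31·223 + 6 = 6919, q_2 = 31·37 + 1 = 1148 → 6919/1148
APPEND 22: p_3 = 22·6919 + 223 = 152441, q_3 = 22·1148 + 37 = 25293 → 152441/25293
APPEND 3: p_4 = 3·152441 + 6919 = 464242, q_4 = 3·25293 + 1148 = 77027 → 464242/77027
APPEND 30: p_5 = 30·464242 + 152441 = 14079701, q_5 = 30·77027 + 25293 = 2336103 → 14079701/2336103
APPEND 18: p_6 = 18·14079701 + 464242 = 253898860, q_6 = 18·2336103 + 77027 = 42126881 → 253898860/42126881
APPEND 11: p_7 = 11·253898860 + 14079701 = 2806967161, q_7 = 11·42126881 + 2336103 = 465731794 → 2806967161/465731794
APPEND 35: p_8 = 35·2806967161 + 253898860 = 98497749495, q_8 = 35·465731794 + 42126881 = 16342739671 → 98497749495/16342739671
APPEND 37: p_9 = 37·98497749495 + 2806967161 = 3647223698476, q_9 = 37·16342739671 + 465731794 = 605147099621 → 3647223698476/605147099621
APPEND 46: p_10 = 46·3647223698476 + 98497749495 = 167870787879391, q_10 = 46·605147099621 + 16342739671 = 27853109322237 → 167870787879391/27853109322237
APPEND 46: p_11 = 46·167870787879391 + 3647223698476 = 7725703466150462, q_11 = 46·27853109322237 + 605147099621 = 1281848175922523 → 7725703466150462/1281848175922523
APPEND 33: p_12 = 33·7725703466150462 + 167870787879391 = 255116085170844637, q_12 = 33·1281848175922523 + 27853109322237 = 42328842914765496 → 255116085170844637/42328842914765496
APPEND 34: p_13 = 34·255116085170844637 + 7725703466150462 = 8681672599274868120, q_13 = 34·42328842914765496 + 1281848175922523 = 1440462507277949387 → 8681672599274868120/1440462507277949387
APPEND 28: p_14 = 28·8681672599274868120 + 255116085170844637 = 243341948864867151997, q_14 = 28·1440462507277949387 + 42328842914765496 = 40375279046697348332 → 243341948864867151997/40375279046697348332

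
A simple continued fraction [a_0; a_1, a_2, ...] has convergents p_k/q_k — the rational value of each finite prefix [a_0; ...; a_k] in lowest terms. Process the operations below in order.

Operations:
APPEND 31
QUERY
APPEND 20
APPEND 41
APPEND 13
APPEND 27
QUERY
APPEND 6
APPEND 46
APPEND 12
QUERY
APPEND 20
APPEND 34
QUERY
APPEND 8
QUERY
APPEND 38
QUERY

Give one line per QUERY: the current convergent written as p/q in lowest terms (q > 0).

31/1
8989951/289532
30120142231/970054789
20597003492417/663350847537
165380936273165/5326288568318
6305072581872687/203062316443621

APPEND 31: p_0 = 31·1 + 0 = 31, q_0 = 31·0 + 1 = 1 → 31/1
APPEND 20: p_1 = 20·31 + 1 = 621, q_1 = 20·1 + 0 = 20 → 621/20
APPEND 41: p_2 = 41·621 + 31 = 25492, q_2 = 41·20 + 1 = 821 → 25492/821
APPEND 13: p_3 = 13·25492 + 621 = 332017, q_3 = 13·821 + 20 = 10693 → 332017/10693
APPEND 27: p_4 = 27·332017 + 25492 = 8989951, q_4 = 27·10693 + 821 = 289532 → 8989951/289532
APPEND 6: p_5 = 6·8989951 + 332017 = 54271723, q_5 = 6·289532 + 10693 = 1747885 → 54271723/1747885
APPEND 46: p_6 = 46·54271723 + 8989951 = 2505489209, q_6 = 46·1747885 + 289532 = 80692242 → 2505489209/80692242
APPEND 12: p_7 = 12·2505489209 + 54271723 = 30120142231, q_7 = 12·80692242 + 1747885 = 970054789 → 30120142231/970054789
APPEND 20: p_8 = 20·30120142231 + 2505489209 = 604908333829, q_8 = 20·970054789 + 80692242 = 19481788022 → 604908333829/19481788022
APPEND 34: p_9 = 34·604908333829 + 30120142231 = 20597003492417, q_9 = 34·19481788022 + 970054789 = 663350847537 → 20597003492417/663350847537
APPEND 8: p_10 = 8·20597003492417 + 604908333829 = 165380936273165, q_10 = 8·663350847537 + 19481788022 = 5326288568318 → 165380936273165/5326288568318
APPEND 38: p_11 = 38·165380936273165 + 20597003492417 = 6305072581872687, q_11 = 38·5326288568318 + 663350847537 = 203062316443621 → 6305072581872687/203062316443621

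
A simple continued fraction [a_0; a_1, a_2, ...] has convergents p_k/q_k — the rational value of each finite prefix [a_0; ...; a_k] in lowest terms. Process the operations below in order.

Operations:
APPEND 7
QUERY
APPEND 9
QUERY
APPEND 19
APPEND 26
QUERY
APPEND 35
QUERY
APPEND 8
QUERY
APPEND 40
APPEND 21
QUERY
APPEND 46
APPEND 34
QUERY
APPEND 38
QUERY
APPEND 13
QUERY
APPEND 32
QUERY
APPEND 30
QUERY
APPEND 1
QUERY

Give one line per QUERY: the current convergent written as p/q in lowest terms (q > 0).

7/1
64/9
31862/4481
1116393/157007
8963006/1260537
7561332299/1063408764
11845712693457/1665954384218
450485263273753/63355233981915
5868154135252246/825283996149113
188231417591345625/26472443110753531
5652810681875620996/794998577318755043
5841042099466966621/821471020429508574

APPEND 7: p_0 = 7·1 + 0 = 7, q_0 = 7·0 + 1 = 1 → 7/1
APPEND 9: p_1 = 9·7 + 1 = 64, q_1 = 9·1 + 0 = 9 → 64/9
APPEND 19: p_2 = 19·64 + 7 = 1223, q_2 = 19·9 + 1 = 172 → 1223/172
APPEND 26: p_3 = 26·1223 + 64 = 31862, q_3 = 26·172 + 9 = 4481 → 31862/4481
APPEND 35: p_4 = 35·31862 + 1223 = 1116393, q_4 = 35·4481 + 172 = 157007 → 1116393/157007
APPEND 8: p_5 = 8·1116393 + 31862 = 8963006, q_5 = 8·157007 + 4481 = 1260537 → 8963006/1260537
APPEND 40: p_6 = 40·8963006 + 1116393 = 359636633, q_6 = 40·1260537 + 157007 = 50578487 → 359636633/50578487
APPEND 21: p_7 = 21·359636633 + 8963006 = 7561332299, q_7 = 21·50578487 + 1260537 = 1063408764 → 7561332299/1063408764
APPEND 46: p_8 = 46·7561332299 + 359636633 = 348180922387, q_8 = 46·1063408764 + 50578487 = 48967381631 → 348180922387/48967381631
APPEND 34: p_9 = 34·348180922387 + 7561332299 = 11845712693457, q_9 = 34·48967381631 + 1063408764 = 1665954384218 → 11845712693457/1665954384218
APPEND 38: p_10 = 38·11845712693457 + 348180922387 = 450485263273753, q_10 = 38·1665954384218 + 48967381631 = 63355233981915 → 450485263273753/63355233981915
APPEND 13: p_11 = 13·450485263273753 + 11845712693457 = 5868154135252246, q_11 = 13·63355233981915 + 1665954384218 = 825283996149113 → 5868154135252246/825283996149113
APPEND 32: p_12 = 32·5868154135252246 + 450485263273753 = 188231417591345625, q_12 = 32·825283996149113 + 63355233981915 = 26472443110753531 → 188231417591345625/26472443110753531
APPEND 30: p_13 = 30·188231417591345625 + 5868154135252246 = 5652810681875620996, q_13 = 30·26472443110753531 + 825283996149113 = 794998577318755043 → 5652810681875620996/794998577318755043
APPEND 1: p_14 = 1·5652810681875620996 + 188231417591345625 = 5841042099466966621, q_14 = 1·794998577318755043 + 26472443110753531 = 821471020429508574 → 5841042099466966621/821471020429508574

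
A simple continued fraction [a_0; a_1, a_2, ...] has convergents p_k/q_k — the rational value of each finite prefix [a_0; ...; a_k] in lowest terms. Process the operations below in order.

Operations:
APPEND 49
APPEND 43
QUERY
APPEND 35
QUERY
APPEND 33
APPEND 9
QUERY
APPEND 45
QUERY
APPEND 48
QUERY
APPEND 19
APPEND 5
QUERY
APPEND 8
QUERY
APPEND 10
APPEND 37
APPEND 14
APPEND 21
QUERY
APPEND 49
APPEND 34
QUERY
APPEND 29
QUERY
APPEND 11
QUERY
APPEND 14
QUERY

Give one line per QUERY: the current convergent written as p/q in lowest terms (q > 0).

2108/43
73829/1506
22020014/449175
993339095/20262616
47702296574/973054743
4584387166579/93514568408
37582434306633/766624849997
4171236691947549559/85086923246530923
6960182147168984984375/141977194744500245401
202049870824091065647899/4121511944879367519996
2229508761212170707111264/45478608588417542965357
31415172527794480965205595/640822032182724969034994

APPEND 49: p_0 = 49·1 + 0 = 49, q_0 = 49·0 + 1 = 1 → 49/1
APPEND 43: p_1 = 43·49 + 1 = 2108, q_1 = 43·1 + 0 = 43 → 2108/43
APPEND 35: p_2 = 35·2108 + 49 = 73829, q_2 = 35·43 + 1 = 1506 → 73829/1506
APPEND 33: p_3 = 33·73829 + 2108 = 2438465, q_3 = 33·1506 + 43 = 49741 → 2438465/49741
APPEND 9: p_4 = 9·2438465 + 73829 = 22020014, q_4 = 9·49741 + 1506 = 449175 → 22020014/449175
APPEND 45: p_5 = 45·22020014 + 2438465 = 993339095, q_5 = 45·449175 + 49741 = 20262616 → 993339095/20262616
APPEND 48: p_6 = 48·993339095 + 22020014 = 47702296574, q_6 = 48·20262616 + 449175 = 973054743 → 47702296574/973054743
APPEND 19: p_7 = 19·47702296574 + 993339095 = 907336974001, q_7 = 19·973054743 + 20262616 = 18508302733 → 907336974001/18508302733
APPEND 5: p_8 = 5·907336974001 + 47702296574 = 4584387166579, q_8 = 5·18508302733 + 973054743 = 93514568408 → 4584387166579/93514568408
APPEND 8: p_9 = 8·4584387166579 + 907336974001 = 37582434306633, q_9 = 8·93514568408 + 18508302733 = 766624849997 → 37582434306633/766624849997
APPEND 10: p_10 = 10·37582434306633 + 4584387166579 = 380408730232909, q_10 = 10·766624849997 + 93514568408 = 7759763068378 → 380408730232909/7759763068378
APPEND 37: p_11 = 37·380408730232909 + 37582434306633 = 14112705452924266, q_11 = 37·7759763068378 + 766624849997 = 287877858379983 → 14112705452924266/287877858379983
APPEND 14: p_12 = 14·14112705452924266 + 380408730232909 = 197958285071172633, q_12 = 14·287877858379983 + 7759763068378 = 4038049780388140 → 197958285071172633/4038049780388140
APPEND 21: p_13 = 21·197958285071172633 + 14112705452924266 = 4171236691947549559, q_13 = 21·4038049780388140 + 287877858379983 = 85086923246530923 → 4171236691947549559/85086923246530923
APPEND 49: p_14 = 49·4171236691947549559 + 197958285071172633 = 204588556190501101024, q_14 = 49·85086923246530923 + 4038049780388140 = 4173297288860403367 → 204588556190501101024/4173297288860403367
APPEND 34: p_15 = 34·204588556190501101024 + 4171236691947549559 = 6960182147168984984375, q_15 = 34·4173297288860403367 + 85086923246530923 = 141977194744500245401 → 6960182147168984984375/141977194744500245401
APPEND 29: p_16 = 29·6960182147168984984375 + 204588556190501101024 = 202049870824091065647899, q_16 = 29·141977194744500245401 + 4173297288860403367 = 4121511944879367519996 → 202049870824091065647899/4121511944879367519996
APPEND 11: p_17 = 11·202049870824091065647899 + 6960182147168984984375 = 2229508761212170707111264, q_17 = 11·4121511944879367519996 + 141977194744500245401 = 45478608588417542965357 → 2229508761212170707111264/45478608588417542965357
APPEND 14: p_18 = 14·2229508761212170707111264 + 202049870824091065647899 = 31415172527794480965205595, q_18 = 14·45478608588417542965357 + 4121511944879367519996 = 640822032182724969034994 → 31415172527794480965205595/640822032182724969034994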